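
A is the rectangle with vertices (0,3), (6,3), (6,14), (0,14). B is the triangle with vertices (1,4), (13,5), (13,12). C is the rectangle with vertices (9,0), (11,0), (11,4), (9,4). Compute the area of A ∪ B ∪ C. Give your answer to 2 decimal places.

108.71

By inclusion–exclusion:
Individual areas: |A| = 66, |B| = 42, |C| = 8.
|A∩B| = 7.2917.
|A∩C| = 0 (no overlap).
|B∩C| = 0.
|A∩B∩C| = 0.
|A ∪ B ∪ C| = 116 − 7.2917 + 0 = 108.71.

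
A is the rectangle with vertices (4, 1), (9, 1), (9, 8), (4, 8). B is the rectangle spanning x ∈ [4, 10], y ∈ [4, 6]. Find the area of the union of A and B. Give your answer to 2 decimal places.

37.00

By inclusion–exclusion:
Individual areas: |A| = 35, |B| = 12.
|A∩B|: x∈[4,9], y∈[4,6] → 5·2 = 10.
|A ∪ B| = 47 − 10 = 37.00.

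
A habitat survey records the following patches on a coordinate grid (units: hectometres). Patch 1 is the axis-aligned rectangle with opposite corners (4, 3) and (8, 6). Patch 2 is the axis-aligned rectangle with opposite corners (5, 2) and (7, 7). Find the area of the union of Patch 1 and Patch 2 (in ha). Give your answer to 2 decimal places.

By inclusion–exclusion:
Individual areas: |Patch 1| = 12, |Patch 2| = 10.
|Patch 1∩Patch 2|: x∈[5,7], y∈[3,6] → 2·3 = 6.
|Patch 1 ∪ Patch 2| = 22 − 6 = 16.00.

16.00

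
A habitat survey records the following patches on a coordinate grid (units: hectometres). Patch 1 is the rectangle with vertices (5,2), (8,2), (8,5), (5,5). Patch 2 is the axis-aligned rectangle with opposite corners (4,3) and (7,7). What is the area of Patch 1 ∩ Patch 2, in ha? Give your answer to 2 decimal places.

4.00

|Patch 1∩Patch 2|: x∈[5,7], y∈[3,5] → 2·2 = 4.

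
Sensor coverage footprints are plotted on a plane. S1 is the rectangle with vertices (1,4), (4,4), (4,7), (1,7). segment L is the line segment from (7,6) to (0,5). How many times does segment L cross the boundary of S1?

The segment meets the boundary at (1,5.143), (4,5.571).

2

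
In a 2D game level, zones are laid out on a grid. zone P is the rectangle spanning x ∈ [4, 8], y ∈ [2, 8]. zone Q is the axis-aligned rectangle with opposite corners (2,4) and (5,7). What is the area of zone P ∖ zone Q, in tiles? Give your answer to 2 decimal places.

|zone P∩zone Q|: x∈[4,5], y∈[4,7] → 1·3 = 3.
|zone P| = 24.
|zone P ∖ zone Q| = |zone P| − |zone P∩zone Q| = 24 − 3 = 21.00.

21.00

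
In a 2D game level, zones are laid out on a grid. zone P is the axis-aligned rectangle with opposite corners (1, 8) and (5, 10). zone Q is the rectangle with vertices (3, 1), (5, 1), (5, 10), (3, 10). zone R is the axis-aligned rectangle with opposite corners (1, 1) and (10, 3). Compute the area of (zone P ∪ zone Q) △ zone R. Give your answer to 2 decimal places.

32.00

|zone P ∪ zone Q| = 22.
|(zone P ∪ zone Q) ∩ zone R| = 4.
|(zone P ∪ zone Q) △ zone R| = 22 + 18 − 8 = 32.00.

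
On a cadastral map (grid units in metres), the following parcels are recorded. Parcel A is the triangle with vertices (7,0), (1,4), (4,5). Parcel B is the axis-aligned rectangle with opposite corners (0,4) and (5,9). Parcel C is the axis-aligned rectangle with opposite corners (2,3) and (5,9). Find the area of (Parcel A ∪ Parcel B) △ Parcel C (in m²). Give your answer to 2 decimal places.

14.63

|Parcel A ∪ Parcel B| = 32.2.
|(Parcel A ∪ Parcel B) ∩ Parcel C| = 17.7833.
|(Parcel A ∪ Parcel B) △ Parcel C| = 32.2 + 18 − 35.5667 = 14.63.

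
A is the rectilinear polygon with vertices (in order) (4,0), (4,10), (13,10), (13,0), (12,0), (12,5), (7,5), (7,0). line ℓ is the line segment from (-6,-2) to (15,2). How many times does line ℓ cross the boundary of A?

The segment meets the boundary at (13,1.619), (12,1.429), (7,0.476), (4.5,0).

4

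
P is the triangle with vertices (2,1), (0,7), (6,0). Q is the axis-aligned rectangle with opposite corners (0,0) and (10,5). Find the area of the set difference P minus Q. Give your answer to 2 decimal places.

|P| = 11, |P∩Q| = 9.9524.
|P ∖ Q| = |P| − |P∩Q| = 11 − 9.9524 = 1.05.

1.05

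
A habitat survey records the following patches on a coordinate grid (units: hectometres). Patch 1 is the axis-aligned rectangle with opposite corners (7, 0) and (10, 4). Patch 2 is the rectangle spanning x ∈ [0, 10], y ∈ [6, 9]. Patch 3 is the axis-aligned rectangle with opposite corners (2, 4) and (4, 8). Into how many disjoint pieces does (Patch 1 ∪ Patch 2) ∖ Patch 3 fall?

(Patch 1 ∪ Patch 2) ∖ Patch 3 splits into 2 disjoint pieces (area 12, area 26).

2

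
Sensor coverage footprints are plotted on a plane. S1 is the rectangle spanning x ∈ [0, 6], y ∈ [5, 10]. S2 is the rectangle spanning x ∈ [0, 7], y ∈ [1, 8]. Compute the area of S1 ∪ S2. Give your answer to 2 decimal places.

By inclusion–exclusion:
Individual areas: |S1| = 30, |S2| = 49.
|S1∩S2|: x∈[0,6], y∈[5,8] → 6·3 = 18.
|S1 ∪ S2| = 79 − 18 = 61.00.

61.00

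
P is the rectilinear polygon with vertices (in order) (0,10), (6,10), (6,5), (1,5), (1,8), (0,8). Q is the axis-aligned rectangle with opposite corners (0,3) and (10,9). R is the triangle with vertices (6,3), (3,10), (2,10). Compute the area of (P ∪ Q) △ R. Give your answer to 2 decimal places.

|P ∪ Q| = 66.
|(P ∪ Q) ∩ R| = 3.5.
|(P ∪ Q) △ R| = 66 + 3.5 − 7 = 62.50.

62.50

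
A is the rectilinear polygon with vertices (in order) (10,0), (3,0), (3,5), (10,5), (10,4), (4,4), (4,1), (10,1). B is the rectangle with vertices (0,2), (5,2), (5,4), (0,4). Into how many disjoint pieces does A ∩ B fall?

1

A ∩ B is a single connected region.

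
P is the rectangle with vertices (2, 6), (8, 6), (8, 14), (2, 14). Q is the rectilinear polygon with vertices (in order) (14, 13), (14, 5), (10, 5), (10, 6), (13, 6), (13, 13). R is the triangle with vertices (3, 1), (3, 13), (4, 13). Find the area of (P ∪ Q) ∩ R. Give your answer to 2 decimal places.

The region (P ∪ Q) ∩ R is the polygon with vertices (3,6), (3,13), (4,13), (3.417,6).
By the shoelace formula its area is 4.96.

4.96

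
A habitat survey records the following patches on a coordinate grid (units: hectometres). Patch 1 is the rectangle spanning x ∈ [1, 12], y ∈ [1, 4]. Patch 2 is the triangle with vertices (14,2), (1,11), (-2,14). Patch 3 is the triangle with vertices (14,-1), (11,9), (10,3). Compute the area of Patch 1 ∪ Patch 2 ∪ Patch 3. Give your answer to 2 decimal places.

By inclusion–exclusion:
Individual areas: |Patch 1| = 33, |Patch 2| = 6, |Patch 3| = 14.
|Patch 1∩Patch 2| = 0.1068.
|Patch 1∩Patch 3| = 3.9167.
|Patch 2∩Patch 3| = 0.3611.
|Patch 1∩Patch 2∩Patch 3| = 0.1068.
|Patch 1 ∪ Patch 2 ∪ Patch 3| = 53 − 4.3846 + 0.1068 = 48.72.

48.72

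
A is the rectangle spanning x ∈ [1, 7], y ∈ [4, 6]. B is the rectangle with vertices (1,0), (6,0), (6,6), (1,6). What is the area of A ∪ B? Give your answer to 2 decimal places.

By inclusion–exclusion:
Individual areas: |A| = 12, |B| = 30.
|A∩B|: x∈[1,6], y∈[4,6] → 5·2 = 10.
|A ∪ B| = 42 − 10 = 32.00.

32.00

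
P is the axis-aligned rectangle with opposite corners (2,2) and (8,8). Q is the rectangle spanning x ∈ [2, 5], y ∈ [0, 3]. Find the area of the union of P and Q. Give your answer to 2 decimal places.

By inclusion–exclusion:
Individual areas: |P| = 36, |Q| = 9.
|P∩Q|: x∈[2,5], y∈[2,3] → 3·1 = 3.
|P ∪ Q| = 45 − 3 = 42.00.

42.00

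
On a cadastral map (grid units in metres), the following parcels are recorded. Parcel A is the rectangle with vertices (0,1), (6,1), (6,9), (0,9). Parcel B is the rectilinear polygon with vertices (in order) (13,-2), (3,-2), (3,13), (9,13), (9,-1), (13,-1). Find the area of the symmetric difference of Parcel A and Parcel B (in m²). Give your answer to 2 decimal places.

94.00

|Parcel A| = 48, |Parcel B| = 94, |Parcel A∩Parcel B| = 24.
|Parcel A △ Parcel B| = |Parcel A| + |Parcel B| − 2·|Parcel A∩Parcel B| = 48 + 94 − 48 = 94.00.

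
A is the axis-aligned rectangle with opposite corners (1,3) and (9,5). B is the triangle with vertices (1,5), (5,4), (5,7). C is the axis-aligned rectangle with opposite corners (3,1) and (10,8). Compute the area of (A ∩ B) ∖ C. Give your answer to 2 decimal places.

|A ∩ B| = 2.
|(A ∩ B) ∩ C| = 1.5.
|(A ∩ B) ∖ C| = 2 − 1.5 = 0.50.

0.50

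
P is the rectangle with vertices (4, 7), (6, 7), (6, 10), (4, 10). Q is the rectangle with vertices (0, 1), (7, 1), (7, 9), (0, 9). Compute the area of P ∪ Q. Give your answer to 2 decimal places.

By inclusion–exclusion:
Individual areas: |P| = 6, |Q| = 56.
|P∩Q|: x∈[4,6], y∈[7,9] → 2·2 = 4.
|P ∪ Q| = 62 − 4 = 58.00.

58.00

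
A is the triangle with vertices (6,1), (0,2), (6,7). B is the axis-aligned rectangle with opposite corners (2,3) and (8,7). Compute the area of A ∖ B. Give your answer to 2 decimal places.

|A| = 18, |A∩B| = 9.3333.
|A ∖ B| = |A| − |A∩B| = 18 − 9.3333 = 8.67.

8.67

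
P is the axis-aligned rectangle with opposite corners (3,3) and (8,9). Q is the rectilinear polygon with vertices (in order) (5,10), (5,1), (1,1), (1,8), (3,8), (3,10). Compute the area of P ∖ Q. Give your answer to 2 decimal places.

18.00

|P| = 30, |P∩Q| = 12.
|P ∖ Q| = |P| − |P∩Q| = 30 − 12 = 18.00.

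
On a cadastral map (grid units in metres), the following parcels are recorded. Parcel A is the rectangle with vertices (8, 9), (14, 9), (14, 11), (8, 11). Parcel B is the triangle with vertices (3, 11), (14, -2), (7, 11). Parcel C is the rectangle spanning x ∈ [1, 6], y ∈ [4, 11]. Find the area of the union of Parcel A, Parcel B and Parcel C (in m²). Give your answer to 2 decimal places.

By inclusion–exclusion:
Individual areas: |Parcel A| = 12, |Parcel B| = 26, |Parcel C| = 35.
|Parcel A∩Parcel B| = 0.0055.
|Parcel A∩Parcel C| = 0 (no overlap).
|Parcel B∩Parcel C| = 5.3182.
|Parcel A∩Parcel B∩Parcel C| = 0.
|Parcel A ∪ Parcel B ∪ Parcel C| = 73 − 5.3237 + 0 = 67.68.

67.68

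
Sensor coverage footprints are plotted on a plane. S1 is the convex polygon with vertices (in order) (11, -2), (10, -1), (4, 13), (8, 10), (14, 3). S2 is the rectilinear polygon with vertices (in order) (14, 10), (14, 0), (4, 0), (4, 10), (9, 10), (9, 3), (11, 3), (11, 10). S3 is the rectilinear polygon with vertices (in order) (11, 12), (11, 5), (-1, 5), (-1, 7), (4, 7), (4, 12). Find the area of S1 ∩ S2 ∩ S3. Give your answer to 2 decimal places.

12.63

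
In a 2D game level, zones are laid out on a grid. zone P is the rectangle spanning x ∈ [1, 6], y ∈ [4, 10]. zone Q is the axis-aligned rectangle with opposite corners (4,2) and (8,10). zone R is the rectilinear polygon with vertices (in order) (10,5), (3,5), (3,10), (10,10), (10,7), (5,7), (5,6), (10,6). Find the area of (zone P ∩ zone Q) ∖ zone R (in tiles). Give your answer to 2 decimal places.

|zone P ∩ zone Q| = 12.
|(zone P ∩ zone Q) ∩ zone R| = 9.
|(zone P ∩ zone Q) ∖ zone R| = 12 − 9 = 3.00.

3.00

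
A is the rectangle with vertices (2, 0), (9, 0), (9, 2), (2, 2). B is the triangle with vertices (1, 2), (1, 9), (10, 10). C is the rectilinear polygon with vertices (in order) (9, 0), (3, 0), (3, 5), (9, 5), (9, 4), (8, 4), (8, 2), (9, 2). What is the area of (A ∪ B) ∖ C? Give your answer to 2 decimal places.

|A ∪ B| = 45.5.
|(A ∪ B) ∩ C| = 12.8403.
|(A ∪ B) ∖ C| = 45.5 − 12.8403 = 32.66.

32.66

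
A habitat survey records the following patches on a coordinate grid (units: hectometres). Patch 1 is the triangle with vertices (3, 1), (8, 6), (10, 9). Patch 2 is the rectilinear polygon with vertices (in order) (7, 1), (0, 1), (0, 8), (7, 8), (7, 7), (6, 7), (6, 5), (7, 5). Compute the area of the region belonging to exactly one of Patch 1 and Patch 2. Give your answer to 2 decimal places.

|Patch 1| = 2.5, |Patch 2| = 47, |Patch 1∩Patch 2| = 1.
|Patch 1 △ Patch 2| = |Patch 1| + |Patch 2| − 2·|Patch 1∩Patch 2| = 2.5 + 47 − 2 = 47.50.

47.50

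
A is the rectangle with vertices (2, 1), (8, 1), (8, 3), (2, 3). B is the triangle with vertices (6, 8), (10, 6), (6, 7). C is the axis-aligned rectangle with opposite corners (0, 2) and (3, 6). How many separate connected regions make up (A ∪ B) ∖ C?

2

(A ∪ B) ∖ C splits into 2 disjoint pieces (area 11, area 2).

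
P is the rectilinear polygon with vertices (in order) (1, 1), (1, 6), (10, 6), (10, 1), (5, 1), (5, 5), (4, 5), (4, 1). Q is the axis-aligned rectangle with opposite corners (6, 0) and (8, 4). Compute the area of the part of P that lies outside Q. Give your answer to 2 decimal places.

35.00

|P| = 41, |P∩Q| = 6.
|P ∖ Q| = |P| − |P∩Q| = 41 − 6 = 35.00.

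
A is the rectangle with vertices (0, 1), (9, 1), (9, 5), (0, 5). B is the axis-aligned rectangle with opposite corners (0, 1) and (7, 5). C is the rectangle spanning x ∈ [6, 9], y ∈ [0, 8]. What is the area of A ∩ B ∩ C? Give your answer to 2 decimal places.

The intersection is the polygon with vertices (7,1), (6,1), (6,5), (7,5).
By the shoelace formula its area is 4.00.

4.00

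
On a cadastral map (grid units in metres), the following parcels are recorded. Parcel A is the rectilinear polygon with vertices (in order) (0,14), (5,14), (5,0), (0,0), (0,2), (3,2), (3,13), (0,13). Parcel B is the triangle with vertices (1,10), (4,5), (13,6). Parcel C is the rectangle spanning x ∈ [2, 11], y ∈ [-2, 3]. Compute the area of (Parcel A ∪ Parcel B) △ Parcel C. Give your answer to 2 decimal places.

|Parcel A ∪ Parcel B| = 53.8889.
|(Parcel A ∪ Parcel B) ∩ Parcel C| = 8.
|(Parcel A ∪ Parcel B) △ Parcel C| = 53.8889 + 45 − 16 = 82.89.

82.89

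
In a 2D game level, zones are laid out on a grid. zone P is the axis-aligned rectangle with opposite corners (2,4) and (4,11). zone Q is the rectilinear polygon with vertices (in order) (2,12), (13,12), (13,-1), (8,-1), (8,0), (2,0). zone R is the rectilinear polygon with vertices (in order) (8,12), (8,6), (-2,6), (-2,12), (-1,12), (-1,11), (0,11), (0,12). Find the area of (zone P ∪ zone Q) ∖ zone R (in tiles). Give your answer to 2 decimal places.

|zone P ∪ zone Q| = 137.
|(zone P ∪ zone Q) ∩ zone R| = 36.
|(zone P ∪ zone Q) ∖ zone R| = 137 − 36 = 101.00.

101.00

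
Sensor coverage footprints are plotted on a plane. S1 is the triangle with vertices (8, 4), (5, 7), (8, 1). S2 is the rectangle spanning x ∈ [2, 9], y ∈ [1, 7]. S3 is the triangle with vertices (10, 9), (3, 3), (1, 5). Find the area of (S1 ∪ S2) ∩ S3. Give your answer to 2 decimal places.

The region (S1 ∪ S2) ∩ S3 is the polygon with vertices (2,5.444), (5.5,7), (7.667,7), (3,3), (2,4).
By the shoelace formula its area is 10.11.

10.11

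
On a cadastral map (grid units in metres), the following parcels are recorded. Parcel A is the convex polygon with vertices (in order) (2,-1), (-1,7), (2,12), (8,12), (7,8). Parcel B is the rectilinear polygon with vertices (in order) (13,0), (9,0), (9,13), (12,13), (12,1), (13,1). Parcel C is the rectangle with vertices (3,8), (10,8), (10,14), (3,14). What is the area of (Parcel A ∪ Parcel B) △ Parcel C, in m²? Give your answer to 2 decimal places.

100.00

|Parcel A ∪ Parcel B| = 104.
|(Parcel A ∪ Parcel B) ∩ Parcel C| = 23.
|(Parcel A ∪ Parcel B) △ Parcel C| = 104 + 42 − 46 = 100.00.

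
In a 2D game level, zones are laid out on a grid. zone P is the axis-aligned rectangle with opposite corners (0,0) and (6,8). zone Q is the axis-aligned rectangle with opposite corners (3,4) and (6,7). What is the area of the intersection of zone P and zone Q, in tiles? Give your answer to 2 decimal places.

9.00

|zone P∩zone Q|: x∈[3,6], y∈[4,7] → 3·3 = 9.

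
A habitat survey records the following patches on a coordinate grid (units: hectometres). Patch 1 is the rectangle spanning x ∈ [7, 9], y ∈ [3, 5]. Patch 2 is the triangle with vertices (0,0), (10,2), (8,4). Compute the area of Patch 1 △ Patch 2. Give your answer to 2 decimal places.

|Patch 1| = 4, |Patch 2| = 12, |Patch 1∩Patch 2| = 1.25.
|Patch 1 △ Patch 2| = |Patch 1| + |Patch 2| − 2·|Patch 1∩Patch 2| = 4 + 12 − 2.5 = 13.50.

13.50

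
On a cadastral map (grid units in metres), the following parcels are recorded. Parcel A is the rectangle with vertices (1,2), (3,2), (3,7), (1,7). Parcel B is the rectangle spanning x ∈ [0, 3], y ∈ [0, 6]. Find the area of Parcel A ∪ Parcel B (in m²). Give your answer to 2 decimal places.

20.00

By inclusion–exclusion:
Individual areas: |Parcel A| = 10, |Parcel B| = 18.
|Parcel A∩Parcel B|: x∈[1,3], y∈[2,6] → 2·4 = 8.
|Parcel A ∪ Parcel B| = 28 − 8 = 20.00.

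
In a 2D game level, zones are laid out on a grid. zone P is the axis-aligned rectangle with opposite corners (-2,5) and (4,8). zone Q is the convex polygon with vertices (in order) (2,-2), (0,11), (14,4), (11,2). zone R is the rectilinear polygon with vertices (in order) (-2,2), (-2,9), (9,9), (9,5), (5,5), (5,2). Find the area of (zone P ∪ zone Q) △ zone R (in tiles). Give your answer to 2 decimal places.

66.27

|zone P ∪ zone Q| = 95.0769.
|(zone P ∪ zone Q) ∩ zone R| = 46.9038.
|(zone P ∪ zone Q) △ zone R| = 95.0769 + 65 − 93.8077 = 66.27.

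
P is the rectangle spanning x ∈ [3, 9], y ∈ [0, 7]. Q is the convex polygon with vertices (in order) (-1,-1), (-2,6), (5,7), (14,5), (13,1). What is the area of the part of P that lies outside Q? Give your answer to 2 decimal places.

2.71

|P| = 42, |P∩Q| = 39.2937.
|P ∖ Q| = |P| − |P∩Q| = 42 − 39.2937 = 2.71.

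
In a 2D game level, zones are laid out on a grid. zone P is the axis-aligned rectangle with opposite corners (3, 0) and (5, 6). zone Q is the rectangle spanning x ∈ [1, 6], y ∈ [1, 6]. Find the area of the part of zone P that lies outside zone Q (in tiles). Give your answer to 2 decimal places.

|zone P∩zone Q|: x∈[3,5], y∈[1,6] → 2·5 = 10.
|zone P| = 12.
|zone P ∖ zone Q| = |zone P| − |zone P∩zone Q| = 12 − 10 = 2.00.

2.00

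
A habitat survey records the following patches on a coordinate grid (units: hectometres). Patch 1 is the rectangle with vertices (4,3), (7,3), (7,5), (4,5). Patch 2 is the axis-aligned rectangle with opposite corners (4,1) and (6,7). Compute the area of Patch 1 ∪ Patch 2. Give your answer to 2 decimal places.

14.00

By inclusion–exclusion:
Individual areas: |Patch 1| = 6, |Patch 2| = 12.
|Patch 1∩Patch 2|: x∈[4,6], y∈[3,5] → 2·2 = 4.
|Patch 1 ∪ Patch 2| = 18 − 4 = 14.00.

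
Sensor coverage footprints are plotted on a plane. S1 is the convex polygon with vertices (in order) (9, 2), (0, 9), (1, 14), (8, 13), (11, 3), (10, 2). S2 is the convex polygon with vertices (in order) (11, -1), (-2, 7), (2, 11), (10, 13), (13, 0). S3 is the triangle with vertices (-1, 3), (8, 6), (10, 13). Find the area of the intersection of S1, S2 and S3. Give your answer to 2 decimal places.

The intersection is the polygon with vertices (9.024,9.585), (8,6), (5.1,5.033), (3.018,6.653), (8.429,11.571).
By the shoelace formula its area is 19.46.

19.46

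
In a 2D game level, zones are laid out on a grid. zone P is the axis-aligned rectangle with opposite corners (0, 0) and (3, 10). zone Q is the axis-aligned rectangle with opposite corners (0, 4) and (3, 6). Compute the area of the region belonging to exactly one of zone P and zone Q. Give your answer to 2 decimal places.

24.00

|zone P∩zone Q|: x∈[0,3], y∈[4,6] → 3·2 = 6.
|zone P △ zone Q| = |zone P| + |zone Q| − 2·|zone P∩zone Q| = 30 + 6 − 12 = 24.00.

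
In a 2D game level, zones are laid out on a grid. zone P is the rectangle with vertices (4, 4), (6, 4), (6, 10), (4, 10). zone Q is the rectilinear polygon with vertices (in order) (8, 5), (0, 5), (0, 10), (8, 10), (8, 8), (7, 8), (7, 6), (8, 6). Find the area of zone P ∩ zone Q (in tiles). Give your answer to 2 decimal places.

10.00

The intersection is the polygon with vertices (6,5), (4,5), (4,10), (6,10).
By the shoelace formula its area is 10.00.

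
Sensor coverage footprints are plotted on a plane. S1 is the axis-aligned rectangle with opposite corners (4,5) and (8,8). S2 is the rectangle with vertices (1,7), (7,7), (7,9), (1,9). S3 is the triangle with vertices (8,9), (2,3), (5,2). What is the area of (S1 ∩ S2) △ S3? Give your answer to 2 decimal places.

|S1 ∩ S2| = 3.
|(S1 ∩ S2) ∩ S3| = 0.5.
|(S1 ∩ S2) △ S3| = 3 + 12 − 1 = 14.00.

14.00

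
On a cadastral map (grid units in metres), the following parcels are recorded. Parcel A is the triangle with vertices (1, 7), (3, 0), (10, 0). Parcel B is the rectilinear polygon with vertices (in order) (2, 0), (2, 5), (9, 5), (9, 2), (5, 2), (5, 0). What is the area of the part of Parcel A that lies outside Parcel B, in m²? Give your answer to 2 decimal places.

|Parcel A| = 24.5, |Parcel A∩Parcel B| = 14.75.
|Parcel A ∖ Parcel B| = |Parcel A| − |Parcel A∩Parcel B| = 24.5 − 14.75 = 9.75.

9.75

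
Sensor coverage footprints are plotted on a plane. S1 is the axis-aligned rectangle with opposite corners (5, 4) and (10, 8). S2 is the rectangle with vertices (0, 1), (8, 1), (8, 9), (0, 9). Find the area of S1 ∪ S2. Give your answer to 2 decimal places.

By inclusion–exclusion:
Individual areas: |S1| = 20, |S2| = 64.
|S1∩S2|: x∈[5,8], y∈[4,8] → 3·4 = 12.
|S1 ∪ S2| = 84 − 12 = 72.00.

72.00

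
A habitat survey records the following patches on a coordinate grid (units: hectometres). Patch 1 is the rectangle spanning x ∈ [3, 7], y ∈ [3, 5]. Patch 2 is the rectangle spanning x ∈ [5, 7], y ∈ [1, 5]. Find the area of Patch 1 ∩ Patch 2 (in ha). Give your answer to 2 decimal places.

4.00

|Patch 1∩Patch 2|: x∈[5,7], y∈[3,5] → 2·2 = 4.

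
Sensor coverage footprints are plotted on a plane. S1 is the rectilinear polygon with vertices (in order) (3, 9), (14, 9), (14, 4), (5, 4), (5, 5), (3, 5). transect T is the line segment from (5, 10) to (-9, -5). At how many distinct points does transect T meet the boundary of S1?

The segment meets the boundary at (3,7.857), (4.067,9).

2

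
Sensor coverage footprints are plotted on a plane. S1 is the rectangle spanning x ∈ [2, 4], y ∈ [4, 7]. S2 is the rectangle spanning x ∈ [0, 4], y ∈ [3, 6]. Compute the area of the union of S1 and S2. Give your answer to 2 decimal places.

14.00

By inclusion–exclusion:
Individual areas: |S1| = 6, |S2| = 12.
|S1∩S2|: x∈[2,4], y∈[4,6] → 2·2 = 4.
|S1 ∪ S2| = 18 − 4 = 14.00.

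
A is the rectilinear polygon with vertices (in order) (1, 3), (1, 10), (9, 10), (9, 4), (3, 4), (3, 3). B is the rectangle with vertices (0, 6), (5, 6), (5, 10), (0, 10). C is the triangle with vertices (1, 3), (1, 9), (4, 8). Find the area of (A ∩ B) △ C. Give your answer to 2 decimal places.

|A ∩ B| = 16.
|(A ∩ B) ∩ C| = 6.3.
|(A ∩ B) △ C| = 16 + 9 − 12.6 = 12.40.

12.40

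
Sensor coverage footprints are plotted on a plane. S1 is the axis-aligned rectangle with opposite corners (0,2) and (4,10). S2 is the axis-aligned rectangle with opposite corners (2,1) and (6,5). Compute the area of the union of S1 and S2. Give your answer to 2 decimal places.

By inclusion–exclusion:
Individual areas: |S1| = 32, |S2| = 16.
|S1∩S2|: x∈[2,4], y∈[2,5] → 2·3 = 6.
|S1 ∪ S2| = 48 − 6 = 42.00.

42.00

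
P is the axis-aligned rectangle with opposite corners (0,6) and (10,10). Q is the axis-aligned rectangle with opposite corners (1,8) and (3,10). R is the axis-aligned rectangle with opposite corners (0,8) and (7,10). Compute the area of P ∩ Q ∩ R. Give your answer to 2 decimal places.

4.00

The intersection is the polygon with vertices (3,8), (1,8), (1,10), (3,10).
By the shoelace formula its area is 4.00.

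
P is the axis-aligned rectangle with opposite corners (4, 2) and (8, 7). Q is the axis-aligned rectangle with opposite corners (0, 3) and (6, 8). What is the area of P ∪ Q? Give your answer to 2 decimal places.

42.00

By inclusion–exclusion:
Individual areas: |P| = 20, |Q| = 30.
|P∩Q|: x∈[4,6], y∈[3,7] → 2·4 = 8.
|P ∪ Q| = 50 − 8 = 42.00.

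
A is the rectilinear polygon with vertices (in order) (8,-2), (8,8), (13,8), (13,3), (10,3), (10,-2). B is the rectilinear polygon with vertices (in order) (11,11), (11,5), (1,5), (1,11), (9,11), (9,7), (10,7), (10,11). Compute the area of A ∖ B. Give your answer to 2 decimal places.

27.00

|A| = 35, |A∩B| = 8.
|A ∖ B| = |A| − |A∩B| = 35 − 8 = 27.00.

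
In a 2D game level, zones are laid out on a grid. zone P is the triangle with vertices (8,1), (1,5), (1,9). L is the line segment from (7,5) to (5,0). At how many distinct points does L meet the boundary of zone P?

The segment meets the boundary at (5.884,2.209), (6.216,3.039).

2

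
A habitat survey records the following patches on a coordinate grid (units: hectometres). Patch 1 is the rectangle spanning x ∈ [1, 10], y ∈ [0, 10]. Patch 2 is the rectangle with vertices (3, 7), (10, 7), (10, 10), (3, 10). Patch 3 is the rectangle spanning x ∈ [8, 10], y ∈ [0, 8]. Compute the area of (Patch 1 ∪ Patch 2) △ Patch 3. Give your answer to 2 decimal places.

|Patch 1 ∪ Patch 2| = 90.
|(Patch 1 ∪ Patch 2) ∩ Patch 3| = 16.
|(Patch 1 ∪ Patch 2) △ Patch 3| = 90 + 16 − 32 = 74.00.

74.00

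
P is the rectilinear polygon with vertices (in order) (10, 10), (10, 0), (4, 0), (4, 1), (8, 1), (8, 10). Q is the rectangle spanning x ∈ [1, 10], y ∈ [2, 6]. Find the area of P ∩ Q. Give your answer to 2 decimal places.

The intersection is the polygon with vertices (10,2), (8,2), (8,6), (10,6).
By the shoelace formula its area is 8.00.

8.00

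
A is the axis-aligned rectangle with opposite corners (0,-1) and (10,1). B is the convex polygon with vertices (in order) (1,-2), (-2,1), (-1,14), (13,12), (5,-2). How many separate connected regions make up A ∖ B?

1

A ∖ B is a single connected region.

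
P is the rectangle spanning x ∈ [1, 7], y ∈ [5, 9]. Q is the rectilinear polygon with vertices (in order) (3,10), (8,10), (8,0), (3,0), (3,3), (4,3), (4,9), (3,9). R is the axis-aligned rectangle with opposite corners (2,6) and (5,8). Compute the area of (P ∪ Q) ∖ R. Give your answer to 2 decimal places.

50.00

|P ∪ Q| = 56.
|(P ∪ Q) ∩ R| = 6.
|(P ∪ Q) ∖ R| = 56 − 6 = 50.00.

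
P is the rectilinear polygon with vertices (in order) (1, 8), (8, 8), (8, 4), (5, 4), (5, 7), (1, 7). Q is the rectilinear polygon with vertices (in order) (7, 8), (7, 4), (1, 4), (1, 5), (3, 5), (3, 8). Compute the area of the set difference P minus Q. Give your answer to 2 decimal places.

6.00

|P| = 16, |P∩Q| = 10.
|P ∖ Q| = |P| − |P∩Q| = 16 − 10 = 6.00.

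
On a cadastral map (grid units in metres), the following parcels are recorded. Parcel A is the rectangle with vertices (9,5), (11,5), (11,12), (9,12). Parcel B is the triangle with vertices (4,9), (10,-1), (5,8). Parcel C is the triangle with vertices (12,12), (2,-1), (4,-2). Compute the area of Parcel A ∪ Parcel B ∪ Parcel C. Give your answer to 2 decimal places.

31.91

By inclusion–exclusion:
Individual areas: |Parcel A| = 14, |Parcel B| = 2, |Parcel C| = 18.
|Parcel A∩Parcel B| = 0.
|Parcel A∩Parcel C| = 1.8.
|Parcel B∩Parcel C| = 0.288.
|Parcel A∩Parcel B∩Parcel C| = 0.
|Parcel A ∪ Parcel B ∪ Parcel C| = 34 − 2.088 + 0 = 31.91.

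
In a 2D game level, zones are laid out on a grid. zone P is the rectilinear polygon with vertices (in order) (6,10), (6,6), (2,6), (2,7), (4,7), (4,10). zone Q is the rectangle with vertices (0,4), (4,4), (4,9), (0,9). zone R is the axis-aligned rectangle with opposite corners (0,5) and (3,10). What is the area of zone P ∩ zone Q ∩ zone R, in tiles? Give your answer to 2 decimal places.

The intersection is the polygon with vertices (2,7), (3,7), (3,6), (2,6).
By the shoelace formula its area is 1.00.

1.00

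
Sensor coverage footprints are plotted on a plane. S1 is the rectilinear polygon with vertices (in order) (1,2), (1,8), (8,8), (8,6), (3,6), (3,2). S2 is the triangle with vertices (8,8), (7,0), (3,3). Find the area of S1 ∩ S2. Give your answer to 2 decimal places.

1.75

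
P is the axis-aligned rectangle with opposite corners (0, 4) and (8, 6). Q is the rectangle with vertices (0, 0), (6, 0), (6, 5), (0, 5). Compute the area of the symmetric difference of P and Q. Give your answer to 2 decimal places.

|P∩Q|: x∈[0,6], y∈[4,5] → 6·1 = 6.
|P △ Q| = |P| + |Q| − 2·|P∩Q| = 16 + 30 − 12 = 34.00.

34.00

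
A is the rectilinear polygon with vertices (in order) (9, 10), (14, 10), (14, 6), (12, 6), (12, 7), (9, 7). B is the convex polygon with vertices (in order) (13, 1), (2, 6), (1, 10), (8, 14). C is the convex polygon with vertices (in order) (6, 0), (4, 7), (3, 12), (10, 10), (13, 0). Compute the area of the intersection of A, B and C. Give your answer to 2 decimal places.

3.35

The intersection is the polygon with vertices (10.692,7), (9,7), (9,10), (9.539,10).
By the shoelace formula its area is 3.35.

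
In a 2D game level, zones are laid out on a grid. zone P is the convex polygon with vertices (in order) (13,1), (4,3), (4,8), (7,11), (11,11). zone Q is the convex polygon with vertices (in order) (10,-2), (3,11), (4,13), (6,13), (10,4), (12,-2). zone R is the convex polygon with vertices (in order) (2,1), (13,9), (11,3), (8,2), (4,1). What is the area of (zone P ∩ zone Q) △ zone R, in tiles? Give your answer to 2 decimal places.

|zone P ∩ zone Q| = 26.2837.
|(zone P ∩ zone Q) ∩ zone R| = 8.9653.
|(zone P ∩ zone Q) △ zone R| = 26.2837 + 27.5 − 17.9306 = 35.85.

35.85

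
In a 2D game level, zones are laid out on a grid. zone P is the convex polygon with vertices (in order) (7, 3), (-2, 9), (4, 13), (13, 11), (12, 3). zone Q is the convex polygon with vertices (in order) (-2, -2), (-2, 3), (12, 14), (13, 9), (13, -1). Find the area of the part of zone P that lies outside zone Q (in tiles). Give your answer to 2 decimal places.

|zone P| = 98, |zone P∩zone Q| = 62.4121.
|zone P ∖ zone Q| = |zone P| − |zone P∩zone Q| = 98 − 62.4121 = 35.59.

35.59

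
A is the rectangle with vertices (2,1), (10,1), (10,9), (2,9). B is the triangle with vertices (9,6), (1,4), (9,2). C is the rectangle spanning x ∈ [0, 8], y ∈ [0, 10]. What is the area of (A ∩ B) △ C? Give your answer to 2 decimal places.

71.75

|A ∩ B| = 15.75.
|(A ∩ B) ∩ C| = 12.
|(A ∩ B) △ C| = 15.75 + 80 − 24 = 71.75.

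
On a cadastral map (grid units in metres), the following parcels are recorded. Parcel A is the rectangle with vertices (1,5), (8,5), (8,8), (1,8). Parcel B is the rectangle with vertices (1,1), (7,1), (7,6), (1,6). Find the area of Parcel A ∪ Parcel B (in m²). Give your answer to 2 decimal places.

45.00

By inclusion–exclusion:
Individual areas: |Parcel A| = 21, |Parcel B| = 30.
|Parcel A∩Parcel B|: x∈[1,7], y∈[5,6] → 6·1 = 6.
|Parcel A ∪ Parcel B| = 51 − 6 = 45.00.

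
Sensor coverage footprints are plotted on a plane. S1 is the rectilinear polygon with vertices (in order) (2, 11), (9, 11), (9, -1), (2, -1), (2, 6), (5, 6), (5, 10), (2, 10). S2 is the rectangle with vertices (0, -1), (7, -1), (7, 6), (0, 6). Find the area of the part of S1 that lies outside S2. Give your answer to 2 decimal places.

37.00

|S1| = 72, |S1∩S2| = 35.
|S1 ∖ S2| = |S1| − |S1∩S2| = 72 − 35 = 37.00.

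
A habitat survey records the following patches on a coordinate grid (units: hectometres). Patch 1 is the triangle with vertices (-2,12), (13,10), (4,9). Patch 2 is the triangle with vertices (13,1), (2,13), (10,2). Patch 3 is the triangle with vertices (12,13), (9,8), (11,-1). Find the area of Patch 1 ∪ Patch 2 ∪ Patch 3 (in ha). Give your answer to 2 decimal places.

43.55

By inclusion–exclusion:
Individual areas: |Patch 1| = 16.5, |Patch 2| = 12.5, |Patch 3| = 18.5.
|Patch 1∩Patch 2| = 1.1367.
|Patch 1∩Patch 3| = 0.7707.
|Patch 2∩Patch 3| = 2.0429.
|Patch 1∩Patch 2∩Patch 3| = 0.
|Patch 1 ∪ Patch 2 ∪ Patch 3| = 47.5 − 3.9502 + 0 = 43.55.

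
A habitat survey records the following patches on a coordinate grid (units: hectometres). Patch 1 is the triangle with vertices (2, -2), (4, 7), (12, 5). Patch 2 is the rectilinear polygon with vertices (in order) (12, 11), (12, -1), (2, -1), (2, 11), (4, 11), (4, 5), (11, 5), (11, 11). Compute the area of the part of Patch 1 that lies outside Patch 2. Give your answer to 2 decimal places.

8.48

|Patch 1| = 38, |Patch 1∩Patch 2| = 29.5218.
|Patch 1 ∖ Patch 2| = |Patch 1| − |Patch 1∩Patch 2| = 38 − 29.5218 = 8.48.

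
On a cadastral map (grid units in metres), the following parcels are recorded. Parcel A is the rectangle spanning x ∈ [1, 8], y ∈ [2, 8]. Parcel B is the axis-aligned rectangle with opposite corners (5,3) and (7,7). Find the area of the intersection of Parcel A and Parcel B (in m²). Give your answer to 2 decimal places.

|Parcel A∩Parcel B|: x∈[5,7], y∈[3,7] → 2·4 = 8.

8.00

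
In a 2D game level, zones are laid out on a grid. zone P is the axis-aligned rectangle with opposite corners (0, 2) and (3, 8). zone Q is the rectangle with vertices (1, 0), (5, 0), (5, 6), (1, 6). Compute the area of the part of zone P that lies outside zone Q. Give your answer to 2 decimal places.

10.00

|zone P∩zone Q|: x∈[1,3], y∈[2,6] → 2·4 = 8.
|zone P| = 18.
|zone P ∖ zone Q| = |zone P| − |zone P∩zone Q| = 18 − 8 = 10.00.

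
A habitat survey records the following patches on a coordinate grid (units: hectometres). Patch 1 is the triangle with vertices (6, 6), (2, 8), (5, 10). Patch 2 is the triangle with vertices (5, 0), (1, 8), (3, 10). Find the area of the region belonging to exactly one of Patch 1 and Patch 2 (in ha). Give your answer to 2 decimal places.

|Patch 1| = 7, |Patch 2| = 12, |Patch 1∩Patch 2| = 1.1209.
|Patch 1 △ Patch 2| = |Patch 1| + |Patch 2| − 2·|Patch 1∩Patch 2| = 7 + 12 − 2.2418 = 16.76.

16.76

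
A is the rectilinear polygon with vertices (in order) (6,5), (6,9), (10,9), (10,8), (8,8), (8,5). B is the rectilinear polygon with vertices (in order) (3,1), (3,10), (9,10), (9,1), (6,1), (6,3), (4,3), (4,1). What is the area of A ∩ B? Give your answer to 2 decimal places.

9.00

The intersection is the polygon with vertices (6,9), (9,9), (9,8), (8,8), (8,5), (6,5).
By the shoelace formula its area is 9.00.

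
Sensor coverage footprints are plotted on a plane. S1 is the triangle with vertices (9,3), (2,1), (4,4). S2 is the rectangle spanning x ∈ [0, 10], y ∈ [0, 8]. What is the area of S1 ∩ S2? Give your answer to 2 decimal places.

8.50

The intersection is the polygon with vertices (2,1), (4,4), (9,3).
By the shoelace formula its area is 8.50.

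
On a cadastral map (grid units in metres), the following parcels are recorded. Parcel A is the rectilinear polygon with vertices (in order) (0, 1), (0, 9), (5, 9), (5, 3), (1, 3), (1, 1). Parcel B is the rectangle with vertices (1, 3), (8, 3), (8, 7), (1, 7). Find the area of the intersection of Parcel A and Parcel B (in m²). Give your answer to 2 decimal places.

The intersection is the polygon with vertices (5,3), (1,3), (1,7), (5,7).
By the shoelace formula its area is 16.00.

16.00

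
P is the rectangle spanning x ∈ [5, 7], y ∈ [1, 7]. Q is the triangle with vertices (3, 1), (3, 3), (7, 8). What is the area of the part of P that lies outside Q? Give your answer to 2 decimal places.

11.11

|P| = 12, |P∩Q| = 0.8857.
|P ∖ Q| = |P| − |P∩Q| = 12 − 0.8857 = 11.11.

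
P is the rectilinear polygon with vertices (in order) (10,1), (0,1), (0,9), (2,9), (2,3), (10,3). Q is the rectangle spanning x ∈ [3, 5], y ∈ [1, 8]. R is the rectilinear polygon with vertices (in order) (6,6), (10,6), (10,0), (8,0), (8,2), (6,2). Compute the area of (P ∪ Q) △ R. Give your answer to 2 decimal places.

50.00

|P ∪ Q| = 42.
|(P ∪ Q) ∩ R| = 6.
|(P ∪ Q) △ R| = 42 + 20 − 12 = 50.00.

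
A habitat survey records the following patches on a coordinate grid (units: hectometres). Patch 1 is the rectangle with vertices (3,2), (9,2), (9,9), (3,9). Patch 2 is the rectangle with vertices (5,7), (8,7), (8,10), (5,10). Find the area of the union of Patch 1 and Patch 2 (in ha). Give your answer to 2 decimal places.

By inclusion–exclusion:
Individual areas: |Patch 1| = 42, |Patch 2| = 9.
|Patch 1∩Patch 2|: x∈[5,8], y∈[7,9] → 3·2 = 6.
|Patch 1 ∪ Patch 2| = 51 − 6 = 45.00.

45.00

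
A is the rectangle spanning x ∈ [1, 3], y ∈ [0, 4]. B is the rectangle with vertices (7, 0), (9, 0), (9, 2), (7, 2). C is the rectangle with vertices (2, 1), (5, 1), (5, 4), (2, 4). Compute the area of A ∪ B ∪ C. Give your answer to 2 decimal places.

18.00

By inclusion–exclusion:
Individual areas: |A| = 8, |B| = 4, |C| = 9.
|A∩B| = 0 (no overlap).
|A∩C|: x∈[2,3], y∈[1,4] → 1·3 = 3.
|B∩C| = 0 (no overlap).
|A∩B∩C| = 0.
|A ∪ B ∪ C| = 21 − 3 + 0 = 18.00.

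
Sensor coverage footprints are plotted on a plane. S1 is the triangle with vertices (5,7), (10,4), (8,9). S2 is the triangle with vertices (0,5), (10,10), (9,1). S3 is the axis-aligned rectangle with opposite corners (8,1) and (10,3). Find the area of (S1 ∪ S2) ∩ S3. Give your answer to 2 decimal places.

2.00

The region (S1 ∪ S2) ∩ S3 is the polygon with vertices (9,1), (8,1.444), (8,3), (9.222,3).
By the shoelace formula its area is 2.00.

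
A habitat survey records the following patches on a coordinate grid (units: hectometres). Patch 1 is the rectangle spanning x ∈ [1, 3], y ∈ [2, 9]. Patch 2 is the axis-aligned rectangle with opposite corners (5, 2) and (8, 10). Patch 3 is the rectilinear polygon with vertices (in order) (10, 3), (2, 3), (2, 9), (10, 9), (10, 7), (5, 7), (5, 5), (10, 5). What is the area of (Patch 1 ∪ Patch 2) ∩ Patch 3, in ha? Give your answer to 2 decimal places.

|Patch 1 ∪ Patch 2| = 38.
|(Patch 1 ∪ Patch 2) ∩ Patch 3| = 18.00.

18.00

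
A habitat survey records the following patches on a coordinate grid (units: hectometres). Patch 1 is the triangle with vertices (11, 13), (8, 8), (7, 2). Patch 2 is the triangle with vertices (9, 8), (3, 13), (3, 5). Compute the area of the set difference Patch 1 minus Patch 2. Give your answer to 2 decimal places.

|Patch 1| = 6.5, |Patch 1∩Patch 2| = 0.5505.
|Patch 1 ∖ Patch 2| = |Patch 1| − |Patch 1∩Patch 2| = 6.5 − 0.5505 = 5.95.

5.95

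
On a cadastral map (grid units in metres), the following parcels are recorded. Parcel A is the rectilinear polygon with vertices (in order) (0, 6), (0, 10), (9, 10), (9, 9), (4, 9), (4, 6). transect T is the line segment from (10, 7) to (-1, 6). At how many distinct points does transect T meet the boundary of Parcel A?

The segment meets the boundary at (0,6.091), (4,6.455).

2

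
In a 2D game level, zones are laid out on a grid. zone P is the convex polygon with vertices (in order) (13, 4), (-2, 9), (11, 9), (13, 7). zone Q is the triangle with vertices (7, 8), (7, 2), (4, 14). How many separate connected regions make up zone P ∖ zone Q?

2

zone P ∖ zone Q splits into 2 disjoint pieces (area 22.25, area 9.5568).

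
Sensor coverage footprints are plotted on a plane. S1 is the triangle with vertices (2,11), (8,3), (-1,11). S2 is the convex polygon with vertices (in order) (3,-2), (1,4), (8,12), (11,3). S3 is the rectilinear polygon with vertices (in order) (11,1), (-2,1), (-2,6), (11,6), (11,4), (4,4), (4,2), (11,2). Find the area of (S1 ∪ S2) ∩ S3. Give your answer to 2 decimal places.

|S1 ∪ S2| = 80.9222.
|(S1 ∪ S2) ∩ S3| = 29.02.

29.02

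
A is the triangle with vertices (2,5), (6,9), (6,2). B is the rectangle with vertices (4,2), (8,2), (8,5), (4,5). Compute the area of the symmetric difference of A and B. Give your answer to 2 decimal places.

17.00

|A| = 14, |B| = 12, |A∩B| = 4.5.
|A △ B| = |A| + |B| − 2·|A∩B| = 14 + 12 − 9 = 17.00.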